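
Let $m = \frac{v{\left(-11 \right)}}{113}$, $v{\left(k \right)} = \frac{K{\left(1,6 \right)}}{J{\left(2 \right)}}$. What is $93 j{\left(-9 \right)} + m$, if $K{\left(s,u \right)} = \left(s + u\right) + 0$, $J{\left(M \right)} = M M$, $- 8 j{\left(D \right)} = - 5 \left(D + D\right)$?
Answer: $- \frac{236449}{226} \approx -1046.2$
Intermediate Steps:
$j{\left(D \right)} = \frac{5 D}{4}$ ($j{\left(D \right)} = - \frac{\left(-5\right) \left(D + D\right)}{8} = - \frac{\left(-5\right) 2 D}{8} = - \frac{\left(-10\right) D}{8} = \frac{5 D}{4}$)
$J{\left(M \right)} = M^{2}$
$K{\left(s,u \right)} = s + u$
$v{\left(k \right)} = \frac{7}{4}$ ($v{\left(k \right)} = \frac{1 + 6}{2^{2}} = \frac{7}{4}$)
$m = \frac{7}{452}$ ($m = \frac{7}{4 \cdot 113} = \frac{7}{4} \cdot \frac{1}{113} = \frac{7}{452} \approx 0.015487$)
$93 j{\left(-9 \right)} + m = 93 \cdot \frac{5}{4} \left(-9\right) + \frac{7}{452} = 93 \left(- \frac{45}{4}\right) + \frac{7}{452} = - \frac{4185}{4} + \frac{7}{452} = - \frac{236449}{226}$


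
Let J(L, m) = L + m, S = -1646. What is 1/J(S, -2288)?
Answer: -1/3934 ≈ -0.00025419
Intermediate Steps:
1/J(S, -2288) = 1/(-1646 - 2288) = 1/(-3934) = -1/3934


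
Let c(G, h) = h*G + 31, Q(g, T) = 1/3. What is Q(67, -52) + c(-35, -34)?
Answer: 3664/3 ≈ 1221.3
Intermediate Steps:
Q(g, T) = ⅓
c(G, h) = 31 + G*h (c(G, h) = G*h + 31 = 31 + G*h)
Q(67, -52) + c(-35, -34) = ⅓ + (31 - 35*(-34)) = ⅓ + (31 + 1190) = ⅓ + 1221 = 3664/3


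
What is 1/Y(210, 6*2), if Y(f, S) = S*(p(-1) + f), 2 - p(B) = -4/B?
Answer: 1/2496 ≈ 0.00040064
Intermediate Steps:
p(B) = 2 + 4/B (p(B) = 2 - (-4)/B = 2 + 4/B)
Y(f, S) = S*(-2 + f) (Y(f, S) = S*((2 + 4/(-1)) + f) = S*((2 + 4*(-1)) + f) = S*((2 - 4) + f) = S*(-2 + f))
1/Y(210, 6*2) = 1/((6*2)*(-2 + 210)) = 1/(12*208) = 1/2496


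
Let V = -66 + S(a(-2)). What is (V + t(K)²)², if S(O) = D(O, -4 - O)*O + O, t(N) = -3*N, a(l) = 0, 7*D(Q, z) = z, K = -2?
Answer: 900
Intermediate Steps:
D(Q, z) = z/7
S(O) = O + O*(-4/7 - O/7) (S(O) = ((-4 - O)/7)*O + O = (-4/7 - O/7)*O + O = O*(-4/7 - O/7) + O = O + O*(-4/7 - O/7))
V = -66 (V = -66 + (⅐)*0*(3 - 1*0) = -66 + (⅐)*0*(3 + 0) = -66 + (⅐)*0*3 = -66 + 0 = -66)
(V + t(K)²)² = (-66 + (-3*(-2))²)² = (-66 + 6²)² = (-66 + 36)² = (-30)² = 900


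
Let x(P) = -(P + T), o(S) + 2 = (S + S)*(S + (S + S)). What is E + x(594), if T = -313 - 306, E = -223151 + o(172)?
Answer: -45624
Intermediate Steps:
o(S) = -2 + 6*S**2 (o(S) = -2 + (S + S)*(S + (S + S)) = -2 + (2*S)*(S + 2*S) = -2 + (2*S)*(3*S) = -2 + 6*S**2)
E = -45649 (E = -223151 + (-2 + 6*172**2) = -223151 + (-2 + 6*29584) = -223151 + (-2 + 177504) = -223151 + 177502 = -45649)
T = -619
x(P) = 619 - P (x(P) = -(P - 619) = -(-619 + P) = 619 - P)
E + x(594) = -45649 + (619 - 1*594) = -45649 + (619 - 594) = -45649 + 25 = -45624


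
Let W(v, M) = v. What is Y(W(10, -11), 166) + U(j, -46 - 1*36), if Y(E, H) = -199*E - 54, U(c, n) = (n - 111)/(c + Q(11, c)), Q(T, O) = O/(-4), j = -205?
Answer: -1256288/615 ≈ -2042.7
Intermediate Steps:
Q(T, O) = -O/4 (Q(T, O) = O*(-1/4) = -O/4)
U(c, n) = 4*(-111 + n)/(3*c) (U(c, n) = (n - 111)/(c - c/4) = (-111 + n)/((3*c/4)) = (-111 + n)*(4/(3*c)) = 4*(-111 + n)/(3*c))
Y(E, H) = -54 - 199*E
Y(W(10, -11), 166) + U(j, -46 - 1*36) = (-54 - 199*10) + (4/3)*(-111 + (-46 - 1*36))/(-205) = (-54 - 1990) + (4/3)*(-1/205)*(-111 + (-46 - 36)) = -2044 + (4/3)*(-1/205)*(-111 - 82) = -2044 + (4/3)*(-1/205)*(-193) = -2044 + 772/615 = -1256288/615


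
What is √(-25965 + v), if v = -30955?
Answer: 2*I*√14230 ≈ 238.58*I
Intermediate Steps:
√(-25965 + v) = √(-25965 - 30955) = √(-56920) = 2*I*√14230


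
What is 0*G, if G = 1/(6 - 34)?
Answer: 0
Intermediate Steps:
G = -1/28 (G = 1/(-28) = -1/28 ≈ -0.035714)
0*G = 0*(-1/28) = 0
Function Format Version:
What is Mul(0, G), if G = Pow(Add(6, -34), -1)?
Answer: 0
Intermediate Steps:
G = Rational(-1, 28) (G = Pow(-28, -1) = Rational(-1, 28) ≈ -0.035714)
Mul(0, G) = Mul(0, Rational(-1, 28)) = 0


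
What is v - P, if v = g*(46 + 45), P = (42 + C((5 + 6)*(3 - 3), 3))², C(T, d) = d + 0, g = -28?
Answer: -4573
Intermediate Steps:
C(T, d) = d
P = 2025 (P = (42 + 3)² = 45² = 2025)
v = -2548 (v = -28*(46 + 45) = -28*91 = -2548)
v - P = -2548 - 1*2025 = -2548 - 2025 = -4573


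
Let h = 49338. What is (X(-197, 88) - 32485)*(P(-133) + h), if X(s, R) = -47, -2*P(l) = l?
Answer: -1607227194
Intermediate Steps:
P(l) = -l/2
(X(-197, 88) - 32485)*(P(-133) + h) = (-47 - 32485)*(-½*(-133) + 49338) = -32532*(133/2 + 49338) = -32532*98809/2 = -1607227194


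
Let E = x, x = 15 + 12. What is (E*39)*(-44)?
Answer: -46332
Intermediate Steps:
x = 27
E = 27
(E*39)*(-44) = (27*39)*(-44) = 1053*(-44) = -46332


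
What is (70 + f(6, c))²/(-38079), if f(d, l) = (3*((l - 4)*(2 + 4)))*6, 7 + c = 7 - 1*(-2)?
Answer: -21316/38079 ≈ -0.55978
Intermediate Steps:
c = 2 (c = -7 + (7 - 1*(-2)) = -7 + (7 + 2) = -7 + 9 = 2)
f(d, l) = -432 + 108*l (f(d, l) = (3*((-4 + l)*6))*6 = (3*(-24 + 6*l))*6 = (-72 + 18*l)*6 = -432 + 108*l)
(70 + f(6, c))²/(-38079) = (70 + (-432 + 108*2))²/(-38079) = (70 + (-432 + 216))²*(-1/38079) = (70 - 216)²*(-1/38079) = (-146)²*(-1/38079) = 21316*(-1/38079) = -21316/38079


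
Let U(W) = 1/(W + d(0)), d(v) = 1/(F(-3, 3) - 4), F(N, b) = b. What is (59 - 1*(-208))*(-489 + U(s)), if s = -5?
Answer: -261215/2 ≈ -1.3061e+5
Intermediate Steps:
d(v) = -1 (d(v) = 1/(3 - 4) = 1/(-1) = -1)
U(W) = 1/(-1 + W) (U(W) = 1/(W - 1) = 1/(-1 + W))
(59 - 1*(-208))*(-489 + U(s)) = (59 - 1*(-208))*(-489 + 1/(-1 - 5)) = (59 + 208)*(-489 + 1/(-6)) = 267*(-489 - 1/6) = 267*(-2935/6) = -261215/2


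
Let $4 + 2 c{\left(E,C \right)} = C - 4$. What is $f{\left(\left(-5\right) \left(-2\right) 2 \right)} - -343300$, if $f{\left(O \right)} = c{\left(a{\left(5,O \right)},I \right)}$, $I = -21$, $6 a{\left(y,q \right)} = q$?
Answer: $\frac{686571}{2} \approx 3.4329 \cdot 10^{5}$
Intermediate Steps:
$a{\left(y,q \right)} = \frac{q}{6}$
$c{\left(E,C \right)} = -4 + \frac{C}{2}$ ($c{\left(E,C \right)} = -2 + \frac{C - 4}{2} = -2 + \frac{-4 + C}{2} = -2 + \left(-2 + \frac{C}{2}\right) = -4 + \frac{C}{2}$)
$f{\left(O \right)} = - \frac{29}{2}$ ($f{\left(O \right)} = -4 + \frac{1}{2} \left(-21\right) = -4 - \frac{21}{2} = - \frac{29}{2}$)
$f{\left(\left(-5\right) \left(-2\right) 2 \right)} - -343300 = - \frac{29}{2} - -343300 = - \frac{29}{2} + 343300 = \frac{686571}{2}$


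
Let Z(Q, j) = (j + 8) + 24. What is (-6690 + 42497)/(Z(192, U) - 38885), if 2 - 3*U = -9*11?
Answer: -107421/116458 ≈ -0.92240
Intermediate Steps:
U = 101/3 (U = ⅔ - (-3)*11 = ⅔ - ⅓*(-99) = ⅔ + 33 = 101/3 ≈ 33.667)
Z(Q, j) = 32 + j (Z(Q, j) = (8 + j) + 24 = 32 + j)
(-6690 + 42497)/(Z(192, U) - 38885) = (-6690 + 42497)/((32 + 101/3) - 38885) = 35807/(197/3 - 38885) = 35807/(-116458/3) = 35807*(-3/116458) = -107421/116458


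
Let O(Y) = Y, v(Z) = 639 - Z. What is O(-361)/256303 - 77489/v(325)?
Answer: -19860776521/80479142 ≈ -246.78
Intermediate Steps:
O(-361)/256303 - 77489/v(325) = -361/256303 - 77489/(639 - 1*325) = -361*1/256303 - 77489/(639 - 325) = -361/256303 - 77489/314 = -19860776521/80479142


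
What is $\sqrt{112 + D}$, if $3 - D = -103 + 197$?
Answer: $\sqrt{21} \approx 4.5826$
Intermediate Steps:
$D = -91$ ($D = 3 - \left(-103 + 197\right) = 3 - 94 = -91$)
$\sqrt{112 + D} = \sqrt{112 - 91} = \sqrt{21}$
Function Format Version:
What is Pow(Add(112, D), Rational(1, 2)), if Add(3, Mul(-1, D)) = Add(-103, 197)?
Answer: Pow(21, Rational(1, 2)) ≈ 4.5826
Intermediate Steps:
D = -91 (D = Add(3, Mul(-1, Add(-103, 197))) = Add(3, Mul(-1, 94)) = Add(3, -94) = -91)
Pow(Add(112, D), Rational(1, 2)) = Pow(Add(112, -91), Rational(1, 2)) = Pow(21, Rational(1, 2))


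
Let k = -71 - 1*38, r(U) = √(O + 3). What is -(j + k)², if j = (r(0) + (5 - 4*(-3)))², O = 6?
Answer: -84681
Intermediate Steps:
r(U) = 3 (r(U) = √(6 + 3) = √9 = 3)
k = -109 (k = -71 - 38 = -109)
j = 400 (j = (3 + (5 - 4*(-3)))² = (3 + (5 + 12))² = (3 + 17)² = 20² = 400)
-(j + k)² = -(400 - 109)² = -1*291² = -1*84681 = -84681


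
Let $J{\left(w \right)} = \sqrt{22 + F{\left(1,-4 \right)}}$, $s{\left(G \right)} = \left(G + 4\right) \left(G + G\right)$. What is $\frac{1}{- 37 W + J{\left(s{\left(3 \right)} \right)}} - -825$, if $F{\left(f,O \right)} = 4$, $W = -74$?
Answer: $\frac{3092356294}{3748309} - \frac{\sqrt{26}}{7496618} \approx 825.0$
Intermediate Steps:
$s{\left(G \right)} = 2 G \left(4 + G\right)$ ($s{\left(G \right)} = \left(4 + G\right) 2 G = 2 G \left(4 + G\right)$)
$J{\left(w \right)} = \sqrt{26}$ ($J{\left(w \right)} = \sqrt{22 + 4} = \sqrt{26}$)
$\frac{1}{- 37 W + J{\left(s{\left(3 \right)} \right)}} - -825 = \frac{1}{\left(-37\right) \left(-74\right) + \sqrt{26}} - -825 = \frac{1}{2738 + \sqrt{26}} + 825 = 825 + \frac{1}{2738 + \sqrt{26}}$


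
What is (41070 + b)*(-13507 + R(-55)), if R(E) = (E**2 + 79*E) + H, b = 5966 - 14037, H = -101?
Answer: -492609072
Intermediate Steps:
b = -8071
R(E) = -101 + E**2 + 79*E (R(E) = (E**2 + 79*E) - 101 = -101 + E**2 + 79*E)
(41070 + b)*(-13507 + R(-55)) = (41070 - 8071)*(-13507 + (-101 + (-55)**2 + 79*(-55))) = 32999*(-13507 + (-101 + 3025 - 4345)) = 32999*(-13507 - 1421) = 32999*(-14928) = -492609072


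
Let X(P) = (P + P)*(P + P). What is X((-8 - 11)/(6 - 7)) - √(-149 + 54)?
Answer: 1444 - I*√95 ≈ 1444.0 - 9.7468*I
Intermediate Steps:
X(P) = 4*P² (X(P) = (2*P)*(2*P) = 4*P²)
X((-8 - 11)/(6 - 7)) - √(-149 + 54) = 4*((-8 - 11)/(6 - 7))² - √(-149 + 54) = 4*(-19/(-1))² - √(-95) = 4*(-19*(-1))² - I*√95 = 4*19² - I*√95 = 4*361 - I*√95 = 1444 - I*√95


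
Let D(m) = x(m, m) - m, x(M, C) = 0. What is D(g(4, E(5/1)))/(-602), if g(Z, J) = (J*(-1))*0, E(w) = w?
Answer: 0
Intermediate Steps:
g(Z, J) = 0 (g(Z, J) = -J*0 = 0)
D(m) = -m (D(m) = 0 - m = -m)
D(g(4, E(5/1)))/(-602) = -1*0/(-602) = 0*(-1/602) = 0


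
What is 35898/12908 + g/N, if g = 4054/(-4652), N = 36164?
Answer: 754905639539/271447056328 ≈ 2.7810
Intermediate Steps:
g = -2027/2326 (g = 4054*(-1/4652) = -2027/2326 ≈ -0.87145)
35898/12908 + g/N = 35898/12908 - 2027/2326/36164 = 35898*(1/12908) - 2027/2326*1/36164 = 17949/6454 - 2027/84117464 = 754905639539/271447056328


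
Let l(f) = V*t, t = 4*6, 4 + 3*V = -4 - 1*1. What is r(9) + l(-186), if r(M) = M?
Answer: -63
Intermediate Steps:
V = -3 (V = -4/3 + (-4 - 1*1)/3 = -4/3 + (-4 - 1)/3 = -4/3 + (⅓)*(-5) = -4/3 - 5/3 = -3)
t = 24
l(f) = -72 (l(f) = -3*24 = -72)
r(9) + l(-186) = 9 - 72 = -63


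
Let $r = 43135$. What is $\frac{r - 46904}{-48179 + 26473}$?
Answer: $\frac{3769}{21706} \approx 0.17364$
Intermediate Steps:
$\frac{r - 46904}{-48179 + 26473} = \frac{43135 - 46904}{-48179 + 26473} = - \frac{3769}{-21706} = \left(-3769\right) \left(- \frac{1}{21706}\right) = \frac{3769}{21706}$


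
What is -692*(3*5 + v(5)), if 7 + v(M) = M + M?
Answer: -12456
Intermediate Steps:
v(M) = -7 + 2*M (v(M) = -7 + (M + M) = -7 + 2*M)
-692*(3*5 + v(5)) = -692*(3*5 + (-7 + 2*5)) = -692*(15 + (-7 + 10)) = -692*(15 + 3) = -692*18 = -12456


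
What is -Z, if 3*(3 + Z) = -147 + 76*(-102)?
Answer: 2636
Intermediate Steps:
Z = -2636 (Z = -3 + (-147 + 76*(-102))/3 = -3 + (-147 - 7752)/3 = -3 + (⅓)*(-7899) = -3 - 2633 = -2636)
-Z = -1*(-2636) = 2636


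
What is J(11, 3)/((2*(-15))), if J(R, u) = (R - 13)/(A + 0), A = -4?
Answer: -1/60 ≈ -0.016667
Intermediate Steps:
J(R, u) = 13/4 - R/4 (J(R, u) = (R - 13)/(-4 + 0) = (-13 + R)/(-4) = (-13 + R)*(-¼) = 13/4 - R/4)
J(11, 3)/((2*(-15))) = (13/4 - ¼*11)/((2*(-15))) = (13/4 - 11/4)/(-30) = (½)*(-1/30) = -1/60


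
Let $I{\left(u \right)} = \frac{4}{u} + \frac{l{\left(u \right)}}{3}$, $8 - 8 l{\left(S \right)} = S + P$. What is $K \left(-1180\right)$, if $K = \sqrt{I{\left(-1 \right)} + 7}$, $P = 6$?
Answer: $- 1475 \sqrt{2} \approx -2086.0$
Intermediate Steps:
$l{\left(S \right)} = \frac{1}{4} - \frac{S}{8}$ ($l{\left(S \right)} = 1 - \frac{S + 6}{8} = 1 - \frac{6 + S}{8} = 1 - \left(\frac{3}{4} + \frac{S}{8}\right) = \frac{1}{4} - \frac{S}{8}$)
$I{\left(u \right)} = \frac{1}{12} + \frac{4}{u} - \frac{u}{24}$ ($I{\left(u \right)} = \frac{4}{u} + \frac{\frac{1}{4} - \frac{u}{8}}{3} = \frac{4}{u} + \left(\frac{1}{4} - \frac{u}{8}\right) \frac{1}{3} = \frac{4}{u} - \left(- \frac{1}{12} + \frac{u}{24}\right) = \frac{1}{12} + \frac{4}{u} - \frac{u}{24}$)
$K = \frac{5 \sqrt{2}}{4}$ ($K = \sqrt{\frac{96 - \left(2 - -1\right)}{24 \left(-1\right)} + 7} = \sqrt{\frac{1}{24} \left(-1\right) \left(96 - \left(2 + 1\right)\right) + 7} = \sqrt{\frac{1}{24} \left(-1\right) \left(96 - 3\right) + 7} = \sqrt{\frac{1}{24} \left(-1\right) 93 + 7} = \sqrt{- \frac{31}{8} + 7} = \sqrt{\frac{25}{8}} = \frac{5 \sqrt{2}}{4} \approx 1.7678$)
$K \left(-1180\right) = \frac{5 \sqrt{2}}{4} \left(-1180\right) = - 1475 \sqrt{2}$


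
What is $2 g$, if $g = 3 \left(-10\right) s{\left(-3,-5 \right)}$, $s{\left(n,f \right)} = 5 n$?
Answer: $900$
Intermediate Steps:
$g = 450$ ($g = 3 \left(-10\right) 5 \left(-3\right) = \left(-30\right) \left(-15\right) = 450$)
$2 g = 2 \cdot 450 = 900$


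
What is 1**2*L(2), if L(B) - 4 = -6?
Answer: -2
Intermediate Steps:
L(B) = -2 (L(B) = 4 - 6 = -2)
1**2*L(2) = 1**2*(-2) = 1*(-2) = -2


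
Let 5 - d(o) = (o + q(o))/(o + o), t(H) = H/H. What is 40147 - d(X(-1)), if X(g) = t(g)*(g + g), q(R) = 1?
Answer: 160569/4 ≈ 40142.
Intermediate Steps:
t(H) = 1
X(g) = 2*g (X(g) = 1*(g + g) = 1*(2*g) = 2*g)
d(o) = 5 - (1 + o)/(2*o) (d(o) = 5 - (o + 1)/(o + o) = 5 - (1 + o)/(2*o))
40147 - d(X(-1)) = 40147 - (-1 + 9*(2*(-1)))/(2*(2*(-1))) = 40147 - (-1 + 9*(-2))/(2*(-2)) = 40147 - (-1)*(-1 - 18)/(2*2) = 40147 - (-1)*(-19)/(2*2) = 40147 - 1*19/4 = 40147 - 19/4 = 160569/4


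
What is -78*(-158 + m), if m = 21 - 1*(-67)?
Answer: 5460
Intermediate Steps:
m = 88 (m = 21 + 67 = 88)
-78*(-158 + m) = -78*(-158 + 88) = -78*(-70) = 5460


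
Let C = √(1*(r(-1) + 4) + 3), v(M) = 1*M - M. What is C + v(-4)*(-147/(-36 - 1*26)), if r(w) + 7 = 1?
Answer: 1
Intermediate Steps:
r(w) = -6 (r(w) = -7 + 1 = -6)
v(M) = 0 (v(M) = M - M = 0)
C = 1 (C = √(1*(-6 + 4) + 3) = √(1*(-2) + 3) = √(-2 + 3) = √1 = 1)
C + v(-4)*(-147/(-36 - 1*26)) = 1 + 0*(-147/(-36 - 1*26)) = 1 + 0*(-147/(-36 - 26)) = 1 + 0*(-147/(-62)) = 1 + 0*(-147*(-1/62)) = 1 + 0*(147/62) = 1 + 0 = 1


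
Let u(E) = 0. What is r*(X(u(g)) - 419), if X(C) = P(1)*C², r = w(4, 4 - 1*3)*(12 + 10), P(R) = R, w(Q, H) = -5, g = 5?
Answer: 46090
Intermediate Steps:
r = -110 (r = -5*(12 + 10) = -5*22 = -110)
X(C) = C² (X(C) = 1*C² = C²)
r*(X(u(g)) - 419) = -110*(0² - 419) = -110*(0 - 419) = -110*(-419) = 46090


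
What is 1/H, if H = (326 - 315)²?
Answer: 1/121 ≈ 0.0082645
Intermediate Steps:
H = 121 (H = 11² = 121)
1/H = 1/121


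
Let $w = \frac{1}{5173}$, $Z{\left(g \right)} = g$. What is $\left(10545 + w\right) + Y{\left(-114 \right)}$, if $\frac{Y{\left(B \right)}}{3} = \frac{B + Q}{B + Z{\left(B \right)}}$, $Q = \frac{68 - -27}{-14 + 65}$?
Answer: $\frac{11129611417}{1055292} \approx 10546.0$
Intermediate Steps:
$w = \frac{1}{5173} \approx 0.00019331$
$Q = \frac{95}{51}$ ($Q = \frac{68 + 27}{51} = 95 \cdot \frac{1}{51} = \frac{95}{51} \approx 1.8627$)
$Y{\left(B \right)} = \frac{3 \left(\frac{95}{51} + B\right)}{2 B}$ ($Y{\left(B \right)} = 3 \frac{B + \frac{95}{51}}{B + B} = 3 \frac{\frac{95}{51} + B}{2 B} = \frac{3 \left(\frac{95}{51} + B\right)}{2 B}$)
$\left(10545 + w\right) + Y{\left(-114 \right)} = \left(10545 + \frac{1}{5173}\right) + \frac{95 + 51 \left(-114\right)}{34 \left(-114\right)} = \frac{54549286}{5173} + \frac{1}{34} \left(- \frac{1}{114}\right) \left(95 - 5814\right) = \frac{54549286}{5173} + \frac{1}{34} \left(- \frac{1}{114}\right) \left(-5719\right) = \frac{54549286}{5173} + \frac{301}{204} = \frac{11129611417}{1055292}$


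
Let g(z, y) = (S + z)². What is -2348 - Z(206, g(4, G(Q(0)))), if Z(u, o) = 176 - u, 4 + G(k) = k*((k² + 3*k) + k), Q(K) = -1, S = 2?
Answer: -2318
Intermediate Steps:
G(k) = -4 + k*(k² + 4*k) (G(k) = -4 + k*((k² + 3*k) + k) = -4 + k*(k² + 4*k))
g(z, y) = (2 + z)²
-2348 - Z(206, g(4, G(Q(0)))) = -2348 - (176 - 1*206) = -2348 - (176 - 206) = -2348 - 1*(-30) = -2348 + 30 = -2318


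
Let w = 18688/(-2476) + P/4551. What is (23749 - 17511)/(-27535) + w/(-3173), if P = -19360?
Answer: -54843305193086/246123247865295 ≈ -0.22283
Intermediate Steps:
w = -33246112/2817069 (w = 18688/(-2476) - 19360/4551 = 18688*(-1/2476) - 19360*1/4551 = -4672/619 - 19360/4551 = -33246112/2817069 ≈ -11.802)
(23749 - 17511)/(-27535) + w/(-3173) = (23749 - 17511)/(-27535) - 33246112/2817069/(-3173) = 6238*(-1/27535) - 33246112/2817069*(-1/3173) = -6238/27535 + 33246112/8938559937 = -54843305193086/246123247865295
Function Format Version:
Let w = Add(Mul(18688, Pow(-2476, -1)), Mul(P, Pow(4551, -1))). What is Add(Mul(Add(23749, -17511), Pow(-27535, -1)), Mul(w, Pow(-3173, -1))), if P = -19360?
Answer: Rational(-54843305193086, 246123247865295) ≈ -0.22283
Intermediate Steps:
w = Rational(-33246112, 2817069) (w = Add(Mul(18688, Pow(-2476, -1)), Mul(-19360, Pow(4551, -1))) = Add(Mul(18688, Rational(-1, 2476)), Mul(-19360, Rational(1, 4551))) = Add(Rational(-4672, 619), Rational(-19360, 4551)) = Rational(-33246112, 2817069) ≈ -11.802)
Add(Mul(Add(23749, -17511), Pow(-27535, -1)), Mul(w, Pow(-3173, -1))) = Add(Mul(Add(23749, -17511), Pow(-27535, -1)), Mul(Rational(-33246112, 2817069), Pow(-3173, -1))) = Add(Mul(6238, Rational(-1, 27535)), Mul(Rational(-33246112, 2817069), Rational(-1, 3173))) = Add(Rational(-6238, 27535), Rational(33246112, 8938559937)) = Rational(-54843305193086, 246123247865295)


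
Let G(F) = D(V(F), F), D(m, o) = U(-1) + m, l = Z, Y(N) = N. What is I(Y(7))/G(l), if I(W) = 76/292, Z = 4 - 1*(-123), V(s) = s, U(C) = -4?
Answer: 19/8979 ≈ 0.0021160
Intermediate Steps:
Z = 127 (Z = 4 + 123 = 127)
l = 127
I(W) = 19/73 (I(W) = 76*(1/292) = 19/73)
D(m, o) = -4 + m
G(F) = -4 + F
I(Y(7))/G(l) = 19/(73*(-4 + 127)) = (19/73)/123 = (19/73)*(1/123) = 19/8979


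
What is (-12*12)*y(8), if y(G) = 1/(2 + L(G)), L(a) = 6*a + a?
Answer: -72/29 ≈ -2.4828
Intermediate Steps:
L(a) = 7*a
y(G) = 1/(2 + 7*G)
(-12*12)*y(8) = (-12*12)/(2 + 7*8) = -144/(2 + 56) = -144/58 = -144*1/58 = -72/29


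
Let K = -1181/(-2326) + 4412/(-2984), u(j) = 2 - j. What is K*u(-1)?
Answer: -1263414/433799 ≈ -2.9124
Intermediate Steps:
K = -421138/433799 (K = -1181*(-1/2326) + 4412*(-1/2984) = 1181/2326 - 1103/746 = -421138/433799 ≈ -0.97081)
K*u(-1) = -421138*(2 - 1*(-1))/433799 = -421138*(2 + 1)/433799 = -421138/433799*3 = -1263414/433799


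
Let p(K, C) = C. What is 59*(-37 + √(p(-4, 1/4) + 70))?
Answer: -2183 + 59*√281/2 ≈ -1688.5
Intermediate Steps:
59*(-37 + √(p(-4, 1/4) + 70)) = 59*(-37 + √(1/4 + 70)) = 59*(-37 + √(¼ + 70)) = 59*(-37 + √(281/4)) = 59*(-37 + √281/2) = -2183 + 59*√281/2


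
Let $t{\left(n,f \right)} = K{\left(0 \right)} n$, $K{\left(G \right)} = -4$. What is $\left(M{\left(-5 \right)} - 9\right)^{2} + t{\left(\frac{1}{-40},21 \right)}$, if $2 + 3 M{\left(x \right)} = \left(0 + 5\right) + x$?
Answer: $\frac{8419}{90} \approx 93.544$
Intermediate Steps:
$M{\left(x \right)} = 1 + \frac{x}{3}$ ($M{\left(x \right)} = - \frac{2}{3} + \frac{\left(0 + 5\right) + x}{3} = - \frac{2}{3} + \frac{5 + x}{3} = - \frac{2}{3} + \left(\frac{5}{3} + \frac{x}{3}\right) = 1 + \frac{x}{3}$)
$t{\left(n,f \right)} = - 4 n$
$\left(M{\left(-5 \right)} - 9\right)^{2} + t{\left(\frac{1}{-40},21 \right)} = \left(\left(1 + \frac{1}{3} \left(-5\right)\right) - 9\right)^{2} - \frac{4}{-40} = \left(\left(1 - \frac{5}{3}\right) - 9\right)^{2} - - \frac{1}{10} = \left(- \frac{2}{3} - 9\right)^{2} + \frac{1}{10} = \left(- \frac{29}{3}\right)^{2} + \frac{1}{10} = \frac{841}{9} + \frac{1}{10} = \frac{8419}{90}$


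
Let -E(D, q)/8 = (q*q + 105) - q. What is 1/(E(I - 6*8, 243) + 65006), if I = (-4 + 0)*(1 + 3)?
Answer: -1/406282 ≈ -2.4613e-6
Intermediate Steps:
I = -16 (I = -4*4 = -16)
E(D, q) = -840 - 8*q**2 + 8*q (E(D, q) = -8*((q*q + 105) - q) = -8*((q**2 + 105) - q) = -8*((105 + q**2) - q) = -8*(105 + q**2 - q) = -840 - 8*q**2 + 8*q)
1/(E(I - 6*8, 243) + 65006) = 1/((-840 - 8*243**2 + 8*243) + 65006) = 1/((-840 - 8*59049 + 1944) + 65006) = 1/((-840 - 472392 + 1944) + 65006) = 1/(-471288 + 65006) = 1/(-406282) = -1/406282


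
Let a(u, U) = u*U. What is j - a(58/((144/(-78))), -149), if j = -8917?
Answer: -163177/12 ≈ -13598.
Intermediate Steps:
a(u, U) = U*u
j - a(58/((144/(-78))), -149) = -8917 - (-149)*58/((144/(-78))) = -8917 - (-149)*58/((144*(-1/78))) = -8917 - (-149)*58/(-24/13) = -8917 - (-149)*58*(-13/24) = -8917 - (-149)*(-377)/12 = -8917 - 1*56173/12 = -8917 - 56173/12 = -163177/12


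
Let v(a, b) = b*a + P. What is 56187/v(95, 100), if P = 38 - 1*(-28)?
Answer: 56187/9566 ≈ 5.8736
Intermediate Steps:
P = 66 (P = 38 + 28 = 66)
v(a, b) = 66 + a*b (v(a, b) = b*a + 66 = a*b + 66 = 66 + a*b)
56187/v(95, 100) = 56187/(66 + 95*100) = 56187/(66 + 9500) = 56187/9566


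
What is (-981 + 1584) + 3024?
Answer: 3627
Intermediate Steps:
(-981 + 1584) + 3024 = 603 + 3024 = 3627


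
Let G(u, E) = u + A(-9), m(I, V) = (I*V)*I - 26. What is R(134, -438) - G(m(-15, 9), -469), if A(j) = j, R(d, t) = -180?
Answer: -2170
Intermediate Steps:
m(I, V) = -26 + V*I**2 (m(I, V) = V*I**2 - 26 = -26 + V*I**2)
G(u, E) = -9 + u (G(u, E) = u - 9 = -9 + u)
R(134, -438) - G(m(-15, 9), -469) = -180 - (-9 + (-26 + 9*(-15)**2)) = -180 - (-9 + (-26 + 9*225)) = -180 - (-9 + (-26 + 2025)) = -180 - (-9 + 1999) = -180 - 1*1990 = -180 - 1990 = -2170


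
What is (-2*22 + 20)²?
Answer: 576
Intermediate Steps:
(-2*22 + 20)² = (-44 + 20)² = (-24)² = 576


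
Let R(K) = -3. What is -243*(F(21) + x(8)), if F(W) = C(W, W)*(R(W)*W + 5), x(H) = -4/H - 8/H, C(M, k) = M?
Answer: 592677/2 ≈ 2.9634e+5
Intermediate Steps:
x(H) = -12/H
F(W) = W*(5 - 3*W) (F(W) = W*(-3*W + 5) = W*(5 - 3*W))
-243*(F(21) + x(8)) = -243*(21*(5 - 3*21) - 12/8) = -243*(21*(5 - 63) - 12*⅛) = -243*(21*(-58) - 3/2) = -243*(-1218 - 3/2) = -243*(-2439/2) = 592677/2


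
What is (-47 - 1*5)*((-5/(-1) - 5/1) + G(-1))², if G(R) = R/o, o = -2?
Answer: -13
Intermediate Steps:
G(R) = -R/2 (G(R) = R/(-2) = R*(-½) = -R/2)
(-47 - 1*5)*((-5/(-1) - 5/1) + G(-1))² = (-47 - 1*5)*((-5/(-1) - 5/1) - ½*(-1))² = (-47 - 5)*((-5*(-1) - 5*1) + ½)² = -52*((5 - 5) + ½)² = -52*(0 + ½)² = -52*(½)² = -52*¼ = -13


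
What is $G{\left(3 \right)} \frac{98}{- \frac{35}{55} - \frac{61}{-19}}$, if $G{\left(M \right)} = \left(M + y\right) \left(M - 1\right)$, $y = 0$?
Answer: $\frac{61446}{269} \approx 228.42$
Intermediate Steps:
$G{\left(M \right)} = M \left(-1 + M\right)$ ($G{\left(M \right)} = \left(M + 0\right) \left(M - 1\right) = M \left(-1 + M\right)$)
$G{\left(3 \right)} \frac{98}{- \frac{35}{55} - \frac{61}{-19}} = 3 \left(-1 + 3\right) \frac{98}{- \frac{35}{55} - \frac{61}{-19}} = 3 \cdot 2 \frac{98}{\left(-35\right) \frac{1}{55} - - \frac{61}{19}} = 6 \frac{98}{- \frac{7}{11} + \frac{61}{19}} = 6 \frac{98}{\frac{538}{209}} = 6 \cdot 98 \cdot \frac{209}{538} = 6 \cdot \frac{10241}{269} = \frac{61446}{269}$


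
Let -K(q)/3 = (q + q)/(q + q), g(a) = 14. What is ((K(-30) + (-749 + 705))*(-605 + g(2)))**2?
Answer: 771561729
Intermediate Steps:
K(q) = -3 (K(q) = -3*(q + q)/(q + q) = -3*2*q/(2*q) = -3*2*q*1/(2*q) = -3*1 = -3)
((K(-30) + (-749 + 705))*(-605 + g(2)))**2 = ((-3 + (-749 + 705))*(-605 + 14))**2 = ((-3 - 44)*(-591))**2 = (-47*(-591))**2 = 27777**2 = 771561729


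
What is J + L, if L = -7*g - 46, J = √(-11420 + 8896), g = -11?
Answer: 31 + 2*I*√631 ≈ 31.0 + 50.239*I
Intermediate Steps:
J = 2*I*√631 (J = √(-2524) = 2*I*√631 ≈ 50.239*I)
L = 31 (L = -7*(-11) - 46 = 77 - 46 = 31)
J + L = 2*I*√631 + 31 = 31 + 2*I*√631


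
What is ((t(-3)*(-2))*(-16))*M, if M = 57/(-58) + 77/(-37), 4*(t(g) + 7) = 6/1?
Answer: 578600/1073 ≈ 539.24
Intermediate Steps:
t(g) = -11/2 (t(g) = -7 + (6/1)/4 = -7 + (6*1)/4 = -7 + (¼)*6 = -7 + 3/2 = -11/2)
M = -6575/2146 (M = 57*(-1/58) + 77*(-1/37) = -57/58 - 77/37 = -6575/2146 ≈ -3.0638)
((t(-3)*(-2))*(-16))*M = (-11/2*(-2)*(-16))*(-6575/2146) = (11*(-16))*(-6575/2146) = -176*(-6575/2146) = 578600/1073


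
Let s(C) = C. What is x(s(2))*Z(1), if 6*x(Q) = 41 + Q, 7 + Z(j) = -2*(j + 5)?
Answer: -817/6 ≈ -136.17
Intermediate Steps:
Z(j) = -17 - 2*j (Z(j) = -7 - 2*(j + 5) = -7 - 2*(5 + j) = -7 + (-10 - 2*j) = -17 - 2*j)
x(Q) = 41/6 + Q/6 (x(Q) = (41 + Q)/6 = 41/6 + Q/6)
x(s(2))*Z(1) = (41/6 + (1/6)*2)*(-17 - 2*1) = (41/6 + 1/3)*(-17 - 2) = (43/6)*(-19) = -817/6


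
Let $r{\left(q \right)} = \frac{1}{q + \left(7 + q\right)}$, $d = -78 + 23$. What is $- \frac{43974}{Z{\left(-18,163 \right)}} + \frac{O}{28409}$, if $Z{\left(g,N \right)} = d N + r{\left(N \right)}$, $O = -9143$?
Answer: $\frac{194353851343}{42405318848} \approx 4.5832$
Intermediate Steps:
$d = -55$
$r{\left(q \right)} = \frac{1}{7 + 2 q}$
$Z{\left(g,N \right)} = \frac{1}{7 + 2 N} - 55 N$ ($Z{\left(g,N \right)} = - 55 N + \frac{1}{7 + 2 N} = \frac{1}{7 + 2 N} - 55 N$)
$- \frac{43974}{Z{\left(-18,163 \right)}} + \frac{O}{28409} = - \frac{43974}{\frac{1}{7 + 2 \cdot 163} \left(1 - 8965 \left(7 + 2 \cdot 163\right)\right)} - \frac{9143}{28409} = - \frac{43974}{\frac{1}{7 + 326} \left(1 - 8965 \left(7 + 326\right)\right)} - \frac{9143}{28409} = - \frac{43974}{\frac{1}{333} \left(1 - 8965 \cdot 333\right)} - \frac{9143}{28409} = - \frac{43974}{\frac{1}{333} \left(1 - 2985345\right)} - \frac{9143}{28409} = - \frac{43974}{\frac{1}{333} \left(-2985344\right)} - \frac{9143}{28409} = - \frac{43974}{- \frac{2985344}{333}} - \frac{9143}{28409} = \left(-43974\right) \left(- \frac{333}{2985344}\right) - \frac{9143}{28409} = \frac{7321671}{1492672} - \frac{9143}{28409} = \frac{194353851343}{42405318848}$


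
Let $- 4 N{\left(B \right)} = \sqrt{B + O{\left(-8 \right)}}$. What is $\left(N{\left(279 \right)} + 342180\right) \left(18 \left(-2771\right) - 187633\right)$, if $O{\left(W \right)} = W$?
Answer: $-81271513980 + \frac{237511 \sqrt{271}}{4} \approx -8.1271 \cdot 10^{10}$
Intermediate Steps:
$N{\left(B \right)} = - \frac{\sqrt{-8 + B}}{4}$ ($N{\left(B \right)} = - \frac{\sqrt{B - 8}}{4} = - \frac{\sqrt{-8 + B}}{4}$)
$\left(N{\left(279 \right)} + 342180\right) \left(18 \left(-2771\right) - 187633\right) = \left(- \frac{\sqrt{-8 + 279}}{4} + 342180\right) \left(18 \left(-2771\right) - 187633\right) = \left(- \frac{\sqrt{271}}{4} + 342180\right) \left(-49878 - 187633\right) = \left(342180 - \frac{\sqrt{271}}{4}\right) \left(-237511\right) = -81271513980 + \frac{237511 \sqrt{271}}{4}$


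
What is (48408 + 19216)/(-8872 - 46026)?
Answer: -33812/27449 ≈ -1.2318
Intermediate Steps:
(48408 + 19216)/(-8872 - 46026) = 67624/(-54898) = 67624*(-1/54898) = -33812/27449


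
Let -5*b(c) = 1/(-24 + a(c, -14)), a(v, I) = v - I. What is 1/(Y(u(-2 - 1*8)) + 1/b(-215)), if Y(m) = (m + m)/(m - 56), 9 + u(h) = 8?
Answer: 57/64127 ≈ 0.00088886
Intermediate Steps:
u(h) = -1 (u(h) = -9 + 8 = -1)
Y(m) = 2*m/(-56 + m) (Y(m) = (2*m)/(-56 + m) = 2*m/(-56 + m))
b(c) = -1/(5*(-10 + c)) (b(c) = -1/(5*(-24 + (c - 1*(-14)))) = -1/(5*(-24 + (c + 14))) = -1/(5*(-24 + (14 + c))) = -1/(5*(-10 + c)))
1/(Y(u(-2 - 1*8)) + 1/b(-215)) = 1/(2*(-1)/(-56 - 1) + 1/(-1/(-50 + 5*(-215)))) = 1/(2*(-1)/(-57) + 1/(-1/(-50 - 1075))) = 1/(2*(-1)*(-1/57) + 1/(-1/(-1125))) = 1/(2/57 + 1/(-1*(-1/1125))) = 1/(2/57 + 1/(1/1125)) = 1/(2/57 + 1125) = 1/(64127/57) = 57/64127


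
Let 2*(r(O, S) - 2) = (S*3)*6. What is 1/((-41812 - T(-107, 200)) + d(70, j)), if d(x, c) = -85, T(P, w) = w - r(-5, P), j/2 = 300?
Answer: -1/43058 ≈ -2.3224e-5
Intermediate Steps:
j = 600 (j = 2*300 = 600)
r(O, S) = 2 + 9*S (r(O, S) = 2 + ((S*3)*6)/2 = 2 + ((3*S)*6)/2 = 2 + (18*S)/2 = 2 + 9*S)
T(P, w) = -2 + w - 9*P (T(P, w) = w - (2 + 9*P) = w + (-2 - 9*P) = -2 + w - 9*P)
1/((-41812 - T(-107, 200)) + d(70, j)) = 1/((-41812 - (-2 + 200 - 9*(-107))) - 85) = 1/((-41812 - (-2 + 200 + 963)) - 85) = 1/((-41812 - 1*1161) - 85) = 1/((-41812 - 1161) - 85) = 1/(-42973 - 85) = 1/(-43058) = -1/43058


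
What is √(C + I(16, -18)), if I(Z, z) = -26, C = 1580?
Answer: √1554 ≈ 39.421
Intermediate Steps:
√(C + I(16, -18)) = √(1580 - 26) = √1554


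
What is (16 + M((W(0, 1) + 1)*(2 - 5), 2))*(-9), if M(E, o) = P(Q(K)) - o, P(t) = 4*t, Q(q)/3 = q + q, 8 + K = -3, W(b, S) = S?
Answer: 2250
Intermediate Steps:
K = -11 (K = -8 - 3 = -11)
Q(q) = 6*q (Q(q) = 3*(q + q) = 3*(2*q) = 6*q)
M(E, o) = -264 - o (M(E, o) = 4*(6*(-11)) - o = 4*(-66) - o = -264 - o)
(16 + M((W(0, 1) + 1)*(2 - 5), 2))*(-9) = (16 + (-264 - 1*2))*(-9) = (16 + (-264 - 2))*(-9) = (16 - 266)*(-9) = -250*(-9) = 2250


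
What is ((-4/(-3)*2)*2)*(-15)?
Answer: -80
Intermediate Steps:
((-4/(-3)*2)*2)*(-15) = ((-4*(-1/3)*2)*2)*(-15) = (((4/3)*2)*2)*(-15) = ((8/3)*2)*(-15) = (16/3)*(-15) = -80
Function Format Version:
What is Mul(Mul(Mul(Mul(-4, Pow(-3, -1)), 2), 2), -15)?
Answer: -80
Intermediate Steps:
Mul(Mul(Mul(Mul(-4, Pow(-3, -1)), 2), 2), -15) = Mul(Mul(Mul(Mul(-4, Rational(-1, 3)), 2), 2), -15) = Mul(Mul(Mul(Rational(4, 3), 2), 2), -15) = Mul(Mul(Rational(8, 3), 2), -15) = Mul(Rational(16, 3), -15) = -80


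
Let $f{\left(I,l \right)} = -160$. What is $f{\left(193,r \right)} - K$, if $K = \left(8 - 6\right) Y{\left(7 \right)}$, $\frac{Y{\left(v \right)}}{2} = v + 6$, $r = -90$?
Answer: $-212$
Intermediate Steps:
$Y{\left(v \right)} = 12 + 2 v$ ($Y{\left(v \right)} = 2 \left(v + 6\right) = 2 \left(6 + v\right) = 12 + 2 v$)
$K = 52$ ($K = \left(8 - 6\right) \left(12 + 2 \cdot 7\right) = 2 \left(12 + 14\right) = 2 \cdot 26 = 52$)
$f{\left(193,r \right)} - K = -160 - 52 = -212$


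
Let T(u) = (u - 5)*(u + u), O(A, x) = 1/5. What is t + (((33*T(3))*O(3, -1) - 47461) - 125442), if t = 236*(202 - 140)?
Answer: -791751/5 ≈ -1.5835e+5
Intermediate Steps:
t = 14632 (t = 236*62 = 14632)
O(A, x) = ⅕
T(u) = 2*u*(-5 + u) (T(u) = (-5 + u)*(2*u) = 2*u*(-5 + u))
t + (((33*T(3))*O(3, -1) - 47461) - 125442) = 14632 + (((33*(2*3*(-5 + 3)))*(⅕) - 47461) - 125442) = 14632 + (((33*(2*3*(-2)))*(⅕) - 47461) - 125442) = 14632 + (((33*(-12))*(⅕) - 47461) - 125442) = 14632 + ((-396*⅕ - 47461) - 125442) = 14632 + ((-396/5 - 47461) - 125442) = 14632 + (-237701/5 - 125442) = 14632 - 864911/5 = -791751/5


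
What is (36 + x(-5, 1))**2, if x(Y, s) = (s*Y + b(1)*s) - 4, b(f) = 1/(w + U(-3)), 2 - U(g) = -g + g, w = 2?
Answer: 11881/16 ≈ 742.56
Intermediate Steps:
U(g) = 2 (U(g) = 2 - (-g + g) = 2 - 1*0 = 2 + 0 = 2)
b(f) = 1/4 (b(f) = 1/(2 + 2) = 1/4)
x(Y, s) = -4 + s/4 + Y*s (x(Y, s) = (s*Y + s/4) - 4 = (Y*s + s/4) - 4 = (s/4 + Y*s) - 4 = -4 + s/4 + Y*s)
(36 + x(-5, 1))**2 = (36 + (-4 + (1/4)*1 - 5*1))**2 = (36 + (-4 + 1/4 - 5))**2 = (36 - 35/4)**2 = (109/4)**2 = 11881/16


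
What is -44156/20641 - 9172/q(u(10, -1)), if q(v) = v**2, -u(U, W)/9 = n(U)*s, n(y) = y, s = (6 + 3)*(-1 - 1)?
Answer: -29018081413/13542560100 ≈ -2.1427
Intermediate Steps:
s = -18 (s = 9*(-2) = -18)
u(U, W) = 162*U (u(U, W) = -9*U*(-18) = -(-162)*U = 162*U)
-44156/20641 - 9172/q(u(10, -1)) = -44156/20641 - 9172/((162*10)**2) = -44156*1/20641 - 9172/(1620**2) = -44156/20641 - 9172/2624400 = -44156/20641 - 9172*1/2624400 = -44156/20641 - 2293/656100 = -29018081413/13542560100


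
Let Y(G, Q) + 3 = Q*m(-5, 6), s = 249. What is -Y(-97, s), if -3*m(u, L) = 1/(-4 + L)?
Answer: 89/2 ≈ 44.500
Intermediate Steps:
m(u, L) = -1/(3*(-4 + L))
Y(G, Q) = -3 - Q/6 (Y(G, Q) = -3 + Q*(-1/(-12 + 3*6)) = -3 + Q*(-1/(-12 + 18)) = -3 + Q*(-1/6) = -3 - Q/6)
-Y(-97, s) = -(-3 - 1/6*249) = -(-3 - 83/2) = -1*(-89/2) = 89/2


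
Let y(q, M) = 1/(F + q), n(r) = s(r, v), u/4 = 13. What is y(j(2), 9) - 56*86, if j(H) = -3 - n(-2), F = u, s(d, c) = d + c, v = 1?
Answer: -240799/50 ≈ -4816.0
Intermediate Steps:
u = 52 (u = 4*13 = 52)
s(d, c) = c + d
n(r) = 1 + r
F = 52
j(H) = -2 (j(H) = -3 - (1 - 2) = -3 - 1*(-1) = -3 + 1 = -2)
y(q, M) = 1/(52 + q)
y(j(2), 9) - 56*86 = 1/(52 - 2) - 56*86 = 1/50 - 4816 = -240799/50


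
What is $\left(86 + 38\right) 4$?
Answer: $496$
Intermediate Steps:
$\left(86 + 38\right) 4 = 124 \cdot 4 = 496$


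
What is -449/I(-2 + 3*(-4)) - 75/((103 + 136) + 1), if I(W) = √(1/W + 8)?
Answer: -5/16 - 449*√1554/111 ≈ -159.77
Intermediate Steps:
I(W) = √(8 + 1/W)
-449/I(-2 + 3*(-4)) - 75/((103 + 136) + 1) = -449/√(8 + 1/(-2 + 3*(-4))) - 75/((103 + 136) + 1) = -449/√(8 + 1/(-2 - 12)) - 75/(239 + 1) = -449/√(8 + 1/(-14)) - 75/240 = -449/√(8 - 1/14) - 75*1/240 = -449*√1554/111 - 5/16 = -5/16 - 449*√1554/111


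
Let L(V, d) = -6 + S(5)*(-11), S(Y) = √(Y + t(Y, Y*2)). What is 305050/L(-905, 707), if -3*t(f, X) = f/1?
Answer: 2745450/551 - 1677775*√30/551 ≈ -11695.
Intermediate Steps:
t(f, X) = -f/3 (t(f, X) = -f/(3*1) = -f/3)
S(Y) = √6*√Y/3 (S(Y) = √(Y - Y/3) = √(2*Y/3) = √6*√Y/3)
L(V, d) = -6 - 11*√30/3 (L(V, d) = -6 + (√6*√5/3)*(-11) = -6 + (√30/3)*(-11) = -6 - 11*√30/3)
305050/L(-905, 707) = 305050/(-6 - 11*√30/3)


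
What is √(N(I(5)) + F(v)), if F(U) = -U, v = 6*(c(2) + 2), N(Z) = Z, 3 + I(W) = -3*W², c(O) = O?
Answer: I*√102 ≈ 10.1*I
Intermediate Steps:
I(W) = -3 - 3*W²
v = 24 (v = 6*(2 + 2) = 6*4 = 24)
√(N(I(5)) + F(v)) = √((-3 - 3*5²) - 1*24) = √((-3 - 3*25) - 24) = √((-3 - 75) - 24) = √(-78 - 24) = √(-102) = I*√102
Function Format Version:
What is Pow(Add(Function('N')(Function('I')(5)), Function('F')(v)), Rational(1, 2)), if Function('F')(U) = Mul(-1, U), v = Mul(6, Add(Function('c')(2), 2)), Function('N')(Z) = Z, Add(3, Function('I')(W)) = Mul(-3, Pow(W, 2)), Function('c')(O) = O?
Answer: Mul(I, Pow(102, Rational(1, 2))) ≈ Mul(10.100, I)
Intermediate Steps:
Function('I')(W) = Add(-3, Mul(-3, Pow(W, 2)))
v = 24 (v = Mul(6, Add(2, 2)) = Mul(6, 4) = 24)
Pow(Add(Function('N')(Function('I')(5)), Function('F')(v)), Rational(1, 2)) = Pow(Add(Add(-3, Mul(-3, Pow(5, 2))), Mul(-1, 24)), Rational(1, 2)) = Pow(Add(Add(-3, Mul(-3, 25)), -24), Rational(1, 2)) = Pow(Add(Add(-3, -75), -24), Rational(1, 2)) = Pow(Add(-78, -24), Rational(1, 2)) = Pow(-102, Rational(1, 2)) = Mul(I, Pow(102, Rational(1, 2)))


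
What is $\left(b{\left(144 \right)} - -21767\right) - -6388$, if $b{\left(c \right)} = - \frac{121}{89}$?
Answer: $\frac{2505674}{89} \approx 28154.0$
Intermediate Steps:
$b{\left(c \right)} = - \frac{121}{89}$ ($b{\left(c \right)} = \left(-121\right) \frac{1}{89} = - \frac{121}{89}$)
$\left(b{\left(144 \right)} - -21767\right) - -6388 = \left(- \frac{121}{89} - -21767\right) - -6388 = \left(- \frac{121}{89} + 21767\right) + 6388 = \frac{1937142}{89} + 6388 = \frac{2505674}{89}$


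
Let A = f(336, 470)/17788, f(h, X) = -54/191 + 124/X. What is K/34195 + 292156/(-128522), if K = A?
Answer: -997047344647893282/438609916712597525 ≈ -2.2732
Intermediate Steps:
f(h, X) = -54/191 + 124/X (f(h, X) = -54*1/191 + 124/X = -54/191 + 124/X)
A = -212/199603595 (A = (-54/191 + 124/470)/17788 = (-54/191 + 124*(1/470))*(1/17788) = (-54/191 + 62/235)*(1/17788) = -848/44885*1/17788 = -212/199603595 ≈ -1.0621e-6)
K = -212/199603595 ≈ -1.0621e-6
K/34195 + 292156/(-128522) = -212/199603595/34195 + 292156/(-128522) = -212/199603595*1/34195 + 292156*(-1/128522) = -212/6825444931025 - 146078/64261 = -997047344647893282/438609916712597525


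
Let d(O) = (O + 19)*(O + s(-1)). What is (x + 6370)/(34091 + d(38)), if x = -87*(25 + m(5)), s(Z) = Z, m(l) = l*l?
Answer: 101/1810 ≈ 0.055801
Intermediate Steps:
m(l) = l²
d(O) = (-1 + O)*(19 + O) (d(O) = (O + 19)*(O - 1) = (19 + O)*(-1 + O) = (-1 + O)*(19 + O))
x = -4350 (x = -87*(25 + 5²) = -87*(25 + 25) = -87*50 = -4350)
(x + 6370)/(34091 + d(38)) = (-4350 + 6370)/(34091 + (-19 + 38² + 18*38)) = 2020/(34091 + (-19 + 1444 + 684)) = 2020/(34091 + 2109) = 2020/36200 = 2020*(1/36200) = 101/1810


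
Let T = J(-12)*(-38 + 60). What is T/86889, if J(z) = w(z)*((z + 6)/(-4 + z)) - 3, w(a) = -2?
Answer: -5/5266 ≈ -0.00094949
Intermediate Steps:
J(z) = -3 - 2*(6 + z)/(-4 + z) (J(z) = -2*(z + 6)/(-4 + z) - 3 = -2*(6 + z)/(-4 + z) - 3 = -3 - 2*(6 + z)/(-4 + z))
T = -165/2 (T = (-5*(-12)/(-4 - 12))*(-38 + 60) = -5*(-12)/(-16)*22 = -5*(-12)*(-1/16)*22 = -15/4*22 = -165/2 ≈ -82.500)
T/86889 = -165/2/86889 = -165/2*1/86889 = -5/5266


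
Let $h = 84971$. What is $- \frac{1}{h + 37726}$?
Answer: $- \frac{1}{122697} \approx -8.1502 \cdot 10^{-6}$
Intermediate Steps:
$- \frac{1}{h + 37726} = - \frac{1}{84971 + 37726} = - \frac{1}{122697}$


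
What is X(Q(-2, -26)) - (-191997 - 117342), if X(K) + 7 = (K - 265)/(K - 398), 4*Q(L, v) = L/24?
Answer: 5909800581/19105 ≈ 3.0933e+5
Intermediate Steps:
Q(L, v) = L/96 (Q(L, v) = (L/24)/4 = L/96)
X(K) = -7 + (-265 + K)/(-398 + K) (X(K) = -7 + (K - 265)/(K - 398) = -7 + (-265 + K)/(-398 + K))
X(Q(-2, -26)) - (-191997 - 117342) = (2521 - (-2)/16)/(-398 + (1/96)*(-2)) - (-191997 - 117342) = (2521 - 6*(-1/48))/(-398 - 1/48) - 1*(-309339) = (2521 + 1/8)/(-19105/48) + 309339 = -48/19105*20169/8 + 309339 = -121014/19105 + 309339 = 5909800581/19105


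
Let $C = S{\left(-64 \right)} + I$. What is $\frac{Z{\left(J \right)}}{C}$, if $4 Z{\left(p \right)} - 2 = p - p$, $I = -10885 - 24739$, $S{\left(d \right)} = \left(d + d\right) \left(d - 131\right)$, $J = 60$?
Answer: $- \frac{1}{21328} \approx -4.6887 \cdot 10^{-5}$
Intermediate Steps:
$S{\left(d \right)} = 2 d \left(-131 + d\right)$
$I = -35624$ ($I = -10885 - 24739 = -35624$)
$C = -10664$ ($C = 2 \left(-64\right) \left(-131 - 64\right) - 35624 = 2 \left(-64\right) \left(-195\right) - 35624 = 24960 - 35624 = -10664$)
$Z{\left(p \right)} = \frac{1}{2}$ ($Z{\left(p \right)} = \frac{1}{2} + \frac{p - p}{4} = \frac{1}{2} + \frac{1}{4} \cdot 0 = \frac{1}{2} + 0 = \frac{1}{2}$)
$\frac{Z{\left(J \right)}}{C} = \frac{1}{2 \left(-10664\right)} = \frac{1}{2} \left(- \frac{1}{10664}\right) = - \frac{1}{21328}$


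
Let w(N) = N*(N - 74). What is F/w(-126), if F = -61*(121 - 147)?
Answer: 793/12600 ≈ 0.062937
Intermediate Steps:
w(N) = N*(-74 + N)
F = 1586 (F = -61*(-26) = 1586)
F/w(-126) = 1586/((-126*(-74 - 126))) = 1586/((-126*(-200))) = 1586/25200 = 1586*(1/25200) = 793/12600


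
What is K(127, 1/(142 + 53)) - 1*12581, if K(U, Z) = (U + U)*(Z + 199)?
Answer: 7403429/195 ≈ 37966.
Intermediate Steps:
K(U, Z) = 2*U*(199 + Z) (K(U, Z) = (2*U)*(199 + Z) = 2*U*(199 + Z))
K(127, 1/(142 + 53)) - 1*12581 = 2*127*(199 + 1/(142 + 53)) - 1*12581 = 2*127*(199 + 1/195) - 12581 = 2*127*(38806/195) - 12581 = 9856724/195 - 12581 = 7403429/195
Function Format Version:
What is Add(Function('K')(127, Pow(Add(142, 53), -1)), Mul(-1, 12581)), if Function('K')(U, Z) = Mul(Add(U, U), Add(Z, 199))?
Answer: Rational(7403429, 195) ≈ 37966.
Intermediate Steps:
Function('K')(U, Z) = Mul(2, U, Add(199, Z)) (Function('K')(U, Z) = Mul(Mul(2, U), Add(199, Z)) = Mul(2, U, Add(199, Z)))
Add(Function('K')(127, Pow(Add(142, 53), -1)), Mul(-1, 12581)) = Add(Mul(2, 127, Add(199, Pow(Add(142, 53), -1))), Mul(-1, 12581)) = Add(Mul(2, 127, Add(199, Pow(195, -1))), -12581) = Add(Mul(2, 127, Add(199, Rational(1, 195))), -12581) = Add(Mul(2, 127, Rational(38806, 195)), -12581) = Add(Rational(9856724, 195), -12581) = Rational(7403429, 195)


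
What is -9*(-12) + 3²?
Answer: 117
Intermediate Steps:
-9*(-12) + 3² = 108 + 9 = 117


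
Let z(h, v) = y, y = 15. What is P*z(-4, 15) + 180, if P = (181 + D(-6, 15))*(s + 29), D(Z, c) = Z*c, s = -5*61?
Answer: -376560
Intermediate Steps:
z(h, v) = 15
s = -305
P = -25116 (P = (181 - 6*15)*(-305 + 29) = (181 - 90)*(-276) = 91*(-276) = -25116)
P*z(-4, 15) + 180 = -25116*15 + 180 = -376740 + 180 = -376560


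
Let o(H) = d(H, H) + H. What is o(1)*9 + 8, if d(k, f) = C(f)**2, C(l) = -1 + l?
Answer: 17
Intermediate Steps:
d(k, f) = (-1 + f)**2
o(H) = H + (-1 + H)**2 (o(H) = (-1 + H)**2 + H = H + (-1 + H)**2)
o(1)*9 + 8 = (1 + (-1 + 1)**2)*9 + 8 = (1 + 0**2)*9 + 8 = (1 + 0)*9 + 8 = 1*9 + 8 = 9 + 8 = 17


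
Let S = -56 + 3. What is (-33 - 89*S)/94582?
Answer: 2342/47291 ≈ 0.049523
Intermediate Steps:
S = -53
(-33 - 89*S)/94582 = (-33 - 89*(-53))/94582 = (-33 + 4717)*(1/94582) = 4684*(1/94582) = 2342/47291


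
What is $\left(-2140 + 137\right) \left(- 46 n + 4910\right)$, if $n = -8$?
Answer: $-10571834$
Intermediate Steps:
$\left(-2140 + 137\right) \left(- 46 n + 4910\right) = \left(-2140 + 137\right) \left(\left(-46\right) \left(-8\right) + 4910\right) = - 2003 \left(368 + 4910\right) = \left(-2003\right) 5278 = -10571834$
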